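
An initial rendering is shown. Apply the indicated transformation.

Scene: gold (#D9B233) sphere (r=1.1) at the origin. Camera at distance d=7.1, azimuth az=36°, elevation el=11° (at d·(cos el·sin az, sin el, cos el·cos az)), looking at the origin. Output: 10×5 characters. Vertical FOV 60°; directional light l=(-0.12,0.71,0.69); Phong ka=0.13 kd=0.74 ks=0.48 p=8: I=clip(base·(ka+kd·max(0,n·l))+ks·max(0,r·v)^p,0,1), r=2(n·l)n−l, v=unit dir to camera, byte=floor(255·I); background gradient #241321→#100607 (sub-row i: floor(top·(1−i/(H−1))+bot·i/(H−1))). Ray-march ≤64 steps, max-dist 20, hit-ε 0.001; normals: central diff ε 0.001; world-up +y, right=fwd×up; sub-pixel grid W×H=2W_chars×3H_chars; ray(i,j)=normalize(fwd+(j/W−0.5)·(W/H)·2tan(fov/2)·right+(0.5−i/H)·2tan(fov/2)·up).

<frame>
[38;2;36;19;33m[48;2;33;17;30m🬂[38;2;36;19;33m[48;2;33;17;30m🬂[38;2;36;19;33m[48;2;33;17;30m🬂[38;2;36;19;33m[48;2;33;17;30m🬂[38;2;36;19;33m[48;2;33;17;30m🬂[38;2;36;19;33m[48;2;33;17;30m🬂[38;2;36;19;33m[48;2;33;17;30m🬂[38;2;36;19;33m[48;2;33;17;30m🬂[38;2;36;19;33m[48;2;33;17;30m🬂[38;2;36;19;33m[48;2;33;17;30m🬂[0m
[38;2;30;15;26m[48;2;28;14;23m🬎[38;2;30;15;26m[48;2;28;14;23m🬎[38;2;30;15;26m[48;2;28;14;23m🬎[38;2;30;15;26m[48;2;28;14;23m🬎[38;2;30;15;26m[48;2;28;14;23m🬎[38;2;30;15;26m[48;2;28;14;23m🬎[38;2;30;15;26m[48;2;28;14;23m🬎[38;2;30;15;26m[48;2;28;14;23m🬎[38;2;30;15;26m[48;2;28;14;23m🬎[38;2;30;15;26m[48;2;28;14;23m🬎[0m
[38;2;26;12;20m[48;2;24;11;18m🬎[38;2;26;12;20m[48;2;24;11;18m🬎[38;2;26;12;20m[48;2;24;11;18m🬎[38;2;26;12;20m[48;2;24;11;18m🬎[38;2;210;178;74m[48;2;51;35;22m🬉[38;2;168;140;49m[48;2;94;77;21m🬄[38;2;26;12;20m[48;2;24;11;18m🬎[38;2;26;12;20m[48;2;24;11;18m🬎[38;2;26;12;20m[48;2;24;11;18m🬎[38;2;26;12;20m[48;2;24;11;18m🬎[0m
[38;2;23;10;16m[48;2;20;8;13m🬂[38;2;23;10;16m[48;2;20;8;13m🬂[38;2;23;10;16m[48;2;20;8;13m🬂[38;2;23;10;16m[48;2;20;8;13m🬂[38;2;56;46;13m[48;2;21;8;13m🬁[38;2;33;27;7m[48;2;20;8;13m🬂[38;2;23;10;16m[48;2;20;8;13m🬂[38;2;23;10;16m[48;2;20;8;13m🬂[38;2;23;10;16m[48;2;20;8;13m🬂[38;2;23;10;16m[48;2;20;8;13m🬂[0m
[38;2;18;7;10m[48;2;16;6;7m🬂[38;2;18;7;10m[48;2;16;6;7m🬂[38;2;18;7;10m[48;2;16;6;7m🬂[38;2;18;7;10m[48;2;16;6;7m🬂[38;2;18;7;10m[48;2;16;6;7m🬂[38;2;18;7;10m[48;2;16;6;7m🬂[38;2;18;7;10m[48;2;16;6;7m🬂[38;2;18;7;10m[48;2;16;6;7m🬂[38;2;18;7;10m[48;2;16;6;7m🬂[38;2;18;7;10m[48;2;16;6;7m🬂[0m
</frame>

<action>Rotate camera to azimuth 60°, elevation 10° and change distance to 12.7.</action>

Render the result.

<frame>
[38;2;36;19;33m[48;2;33;17;30m🬂[38;2;36;19;33m[48;2;33;17;30m🬂[38;2;36;19;33m[48;2;33;17;30m🬂[38;2;36;19;33m[48;2;33;17;30m🬂[38;2;36;19;33m[48;2;33;17;30m🬂[38;2;36;19;33m[48;2;33;17;30m🬂[38;2;36;19;33m[48;2;33;17;30m🬂[38;2;36;19;33m[48;2;33;17;30m🬂[38;2;36;19;33m[48;2;33;17;30m🬂[38;2;36;19;33m[48;2;33;17;30m🬂[0m
[38;2;30;15;26m[48;2;28;14;23m🬎[38;2;30;15;26m[48;2;28;14;23m🬎[38;2;30;15;26m[48;2;28;14;23m🬎[38;2;30;15;26m[48;2;28;14;23m🬎[38;2;30;15;26m[48;2;28;14;23m🬎[38;2;30;15;26m[48;2;28;14;23m🬎[38;2;30;15;26m[48;2;28;14;23m🬎[38;2;30;15;26m[48;2;28;14;23m🬎[38;2;30;15;26m[48;2;28;14;23m🬎[38;2;30;15;26m[48;2;28;14;23m🬎[0m
[38;2;26;12;20m[48;2;24;11;18m🬎[38;2;26;12;20m[48;2;24;11;18m🬎[38;2;26;12;20m[48;2;24;11;18m🬎[38;2;26;12;20m[48;2;24;11;18m🬎[38;2;179;147;42m[48;2;38;24;20m🬇[38;2;29;20;12m[48;2;134;112;39m🬸[38;2;26;12;20m[48;2;24;11;18m🬎[38;2;26;12;20m[48;2;24;11;18m🬎[38;2;26;12;20m[48;2;24;11;18m🬎[38;2;26;12;20m[48;2;24;11;18m🬎[0m
[38;2;23;10;16m[48;2;20;8;13m🬂[38;2;23;10;16m[48;2;20;8;13m🬂[38;2;23;10;16m[48;2;20;8;13m🬂[38;2;23;10;16m[48;2;20;8;13m🬂[38;2;23;10;16m[48;2;20;8;13m🬂[38;2;23;10;16m[48;2;20;8;13m🬂[38;2;23;10;16m[48;2;20;8;13m🬂[38;2;23;10;16m[48;2;20;8;13m🬂[38;2;23;10;16m[48;2;20;8;13m🬂[38;2;23;10;16m[48;2;20;8;13m🬂[0m
[38;2;18;7;10m[48;2;16;6;7m🬂[38;2;18;7;10m[48;2;16;6;7m🬂[38;2;18;7;10m[48;2;16;6;7m🬂[38;2;18;7;10m[48;2;16;6;7m🬂[38;2;18;7;10m[48;2;16;6;7m🬂[38;2;18;7;10m[48;2;16;6;7m🬂[38;2;18;7;10m[48;2;16;6;7m🬂[38;2;18;7;10m[48;2;16;6;7m🬂[38;2;18;7;10m[48;2;16;6;7m🬂[38;2;18;7;10m[48;2;16;6;7m🬂[0m
</frame>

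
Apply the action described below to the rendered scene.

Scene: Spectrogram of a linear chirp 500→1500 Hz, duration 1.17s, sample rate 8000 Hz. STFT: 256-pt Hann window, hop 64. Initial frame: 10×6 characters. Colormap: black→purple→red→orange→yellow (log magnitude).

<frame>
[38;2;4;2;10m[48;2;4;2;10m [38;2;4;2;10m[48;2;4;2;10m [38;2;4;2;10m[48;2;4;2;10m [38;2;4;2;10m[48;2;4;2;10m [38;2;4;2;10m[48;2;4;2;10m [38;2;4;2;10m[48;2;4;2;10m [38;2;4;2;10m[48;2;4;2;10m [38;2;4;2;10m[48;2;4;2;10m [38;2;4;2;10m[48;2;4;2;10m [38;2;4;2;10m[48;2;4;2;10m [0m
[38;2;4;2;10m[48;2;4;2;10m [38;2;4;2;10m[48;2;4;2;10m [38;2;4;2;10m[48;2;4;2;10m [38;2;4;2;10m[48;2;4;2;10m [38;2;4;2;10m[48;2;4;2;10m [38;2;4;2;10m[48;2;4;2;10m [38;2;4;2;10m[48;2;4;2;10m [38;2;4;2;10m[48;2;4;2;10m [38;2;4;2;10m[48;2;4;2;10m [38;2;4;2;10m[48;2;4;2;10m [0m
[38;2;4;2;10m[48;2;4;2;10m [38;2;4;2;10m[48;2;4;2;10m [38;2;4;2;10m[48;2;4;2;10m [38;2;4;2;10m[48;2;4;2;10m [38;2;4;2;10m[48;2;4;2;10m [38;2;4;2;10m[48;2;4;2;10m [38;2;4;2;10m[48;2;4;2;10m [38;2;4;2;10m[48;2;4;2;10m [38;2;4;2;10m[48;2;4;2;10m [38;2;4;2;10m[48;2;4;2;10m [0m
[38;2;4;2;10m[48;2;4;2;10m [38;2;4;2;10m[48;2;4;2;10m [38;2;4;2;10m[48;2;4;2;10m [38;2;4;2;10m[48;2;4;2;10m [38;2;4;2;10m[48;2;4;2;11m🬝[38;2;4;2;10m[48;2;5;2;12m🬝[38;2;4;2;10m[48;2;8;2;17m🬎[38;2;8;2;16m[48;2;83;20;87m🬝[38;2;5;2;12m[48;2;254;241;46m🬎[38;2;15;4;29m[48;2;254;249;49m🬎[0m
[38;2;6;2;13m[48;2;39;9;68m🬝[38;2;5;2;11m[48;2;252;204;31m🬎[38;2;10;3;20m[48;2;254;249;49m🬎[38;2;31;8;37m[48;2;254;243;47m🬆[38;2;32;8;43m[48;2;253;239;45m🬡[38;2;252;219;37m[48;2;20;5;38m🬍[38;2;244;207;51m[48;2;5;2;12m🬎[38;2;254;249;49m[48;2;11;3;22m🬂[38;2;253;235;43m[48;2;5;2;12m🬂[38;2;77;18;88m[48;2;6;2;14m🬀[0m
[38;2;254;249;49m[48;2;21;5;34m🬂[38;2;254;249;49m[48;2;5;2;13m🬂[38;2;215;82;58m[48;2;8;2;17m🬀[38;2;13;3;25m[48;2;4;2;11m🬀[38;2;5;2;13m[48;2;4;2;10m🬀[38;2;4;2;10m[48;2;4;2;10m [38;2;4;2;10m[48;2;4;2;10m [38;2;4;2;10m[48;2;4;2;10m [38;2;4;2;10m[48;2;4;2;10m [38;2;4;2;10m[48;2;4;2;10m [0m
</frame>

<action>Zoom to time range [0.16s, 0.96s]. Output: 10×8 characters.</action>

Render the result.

<frame>
[38;2;4;2;10m[48;2;4;2;10m [38;2;4;2;10m[48;2;4;2;10m [38;2;4;2;10m[48;2;4;2;10m [38;2;4;2;10m[48;2;4;2;10m [38;2;4;2;10m[48;2;4;2;10m [38;2;4;2;10m[48;2;4;2;10m [38;2;4;2;10m[48;2;4;2;10m [38;2;4;2;10m[48;2;4;2;10m [38;2;4;2;10m[48;2;4;2;10m [38;2;4;2;10m[48;2;4;2;10m [0m
[38;2;4;2;10m[48;2;4;2;10m [38;2;4;2;10m[48;2;4;2;10m [38;2;4;2;10m[48;2;4;2;10m [38;2;4;2;10m[48;2;4;2;10m [38;2;4;2;10m[48;2;4;2;10m [38;2;4;2;10m[48;2;4;2;10m [38;2;4;2;10m[48;2;4;2;10m [38;2;4;2;10m[48;2;4;2;10m [38;2;4;2;10m[48;2;4;2;10m [38;2;4;2;10m[48;2;4;2;10m [0m
[38;2;4;2;10m[48;2;4;2;10m [38;2;4;2;10m[48;2;4;2;10m [38;2;4;2;10m[48;2;4;2;10m [38;2;4;2;10m[48;2;4;2;10m [38;2;4;2;10m[48;2;4;2;10m [38;2;4;2;10m[48;2;4;2;10m [38;2;4;2;10m[48;2;4;2;10m [38;2;4;2;10m[48;2;4;2;10m [38;2;4;2;10m[48;2;4;2;10m [38;2;4;2;10m[48;2;4;2;10m [0m
[38;2;4;2;10m[48;2;4;2;10m [38;2;4;2;10m[48;2;4;2;10m [38;2;4;2;10m[48;2;4;2;10m [38;2;4;2;10m[48;2;4;2;10m [38;2;4;2;10m[48;2;4;2;10m [38;2;4;2;10m[48;2;4;2;10m [38;2;4;2;10m[48;2;4;2;10m [38;2;4;2;10m[48;2;4;2;10m [38;2;4;2;10m[48;2;4;2;10m [38;2;4;2;10m[48;2;4;2;10m [0m
[38;2;4;2;10m[48;2;4;2;10m [38;2;4;2;10m[48;2;4;2;10m [38;2;4;2;10m[48;2;4;2;10m [38;2;4;2;10m[48;2;4;2;10m [38;2;4;2;10m[48;2;4;2;10m [38;2;4;2;10m[48;2;4;2;10m [38;2;4;2;10m[48;2;4;2;10m [38;2;4;2;10m[48;2;4;2;11m🬝[38;2;4;2;10m[48;2;5;2;12m🬝[38;2;4;2;10m[48;2;6;2;14m🬎[0m
[38;2;4;2;10m[48;2;5;2;11m🬝[38;2;4;2;10m[48;2;5;2;12m🬎[38;2;4;2;10m[48;2;8;2;17m🬎[38;2;6;2;13m[48;2;25;6;45m🬝[38;2;22;6;26m[48;2;252;199;29m🬝[38;2;6;2;14m[48;2;254;249;49m🬎[38;2;15;4;28m[48;2;254;249;49m🬎[38;2;7;2;15m[48;2;241;192;52m🬂[38;2;17;4;32m[48;2;245;206;49m🬂[38;2;247;205;43m[48;2;39;9;67m🬍[0m
[38;2;11;3;23m[48;2;253;238;44m🬂[38;2;71;17;66m[48;2;254;249;49m🬰[38;2;253;227;40m[48;2;11;3;23m🬎[38;2;253;231;41m[48;2;33;8;38m🬆[38;2;254;249;49m[48;2;12;3;24m🬂[38;2;252;201;30m[48;2;6;2;13m🬂[38;2;74;18;88m[48;2;8;2;18m🬀[38;2;11;3;23m[48;2;4;2;10m🬂[38;2;6;2;14m[48;2;4;2;10m🬂[38;2;5;2;12m[48;2;4;2;10m🬀[0m
[38;2;6;2;14m[48;2;4;2;10m🬂[38;2;5;2;11m[48;2;4;2;10m🬂[38;2;4;2;11m[48;2;4;2;10m🬂[38;2;4;2;10m[48;2;4;2;10m [38;2;4;2;10m[48;2;4;2;10m [38;2;4;2;10m[48;2;4;2;10m [38;2;4;2;10m[48;2;4;2;10m [38;2;4;2;10m[48;2;4;2;10m [38;2;4;2;10m[48;2;4;2;10m [38;2;4;2;10m[48;2;4;2;10m [0m
</frame>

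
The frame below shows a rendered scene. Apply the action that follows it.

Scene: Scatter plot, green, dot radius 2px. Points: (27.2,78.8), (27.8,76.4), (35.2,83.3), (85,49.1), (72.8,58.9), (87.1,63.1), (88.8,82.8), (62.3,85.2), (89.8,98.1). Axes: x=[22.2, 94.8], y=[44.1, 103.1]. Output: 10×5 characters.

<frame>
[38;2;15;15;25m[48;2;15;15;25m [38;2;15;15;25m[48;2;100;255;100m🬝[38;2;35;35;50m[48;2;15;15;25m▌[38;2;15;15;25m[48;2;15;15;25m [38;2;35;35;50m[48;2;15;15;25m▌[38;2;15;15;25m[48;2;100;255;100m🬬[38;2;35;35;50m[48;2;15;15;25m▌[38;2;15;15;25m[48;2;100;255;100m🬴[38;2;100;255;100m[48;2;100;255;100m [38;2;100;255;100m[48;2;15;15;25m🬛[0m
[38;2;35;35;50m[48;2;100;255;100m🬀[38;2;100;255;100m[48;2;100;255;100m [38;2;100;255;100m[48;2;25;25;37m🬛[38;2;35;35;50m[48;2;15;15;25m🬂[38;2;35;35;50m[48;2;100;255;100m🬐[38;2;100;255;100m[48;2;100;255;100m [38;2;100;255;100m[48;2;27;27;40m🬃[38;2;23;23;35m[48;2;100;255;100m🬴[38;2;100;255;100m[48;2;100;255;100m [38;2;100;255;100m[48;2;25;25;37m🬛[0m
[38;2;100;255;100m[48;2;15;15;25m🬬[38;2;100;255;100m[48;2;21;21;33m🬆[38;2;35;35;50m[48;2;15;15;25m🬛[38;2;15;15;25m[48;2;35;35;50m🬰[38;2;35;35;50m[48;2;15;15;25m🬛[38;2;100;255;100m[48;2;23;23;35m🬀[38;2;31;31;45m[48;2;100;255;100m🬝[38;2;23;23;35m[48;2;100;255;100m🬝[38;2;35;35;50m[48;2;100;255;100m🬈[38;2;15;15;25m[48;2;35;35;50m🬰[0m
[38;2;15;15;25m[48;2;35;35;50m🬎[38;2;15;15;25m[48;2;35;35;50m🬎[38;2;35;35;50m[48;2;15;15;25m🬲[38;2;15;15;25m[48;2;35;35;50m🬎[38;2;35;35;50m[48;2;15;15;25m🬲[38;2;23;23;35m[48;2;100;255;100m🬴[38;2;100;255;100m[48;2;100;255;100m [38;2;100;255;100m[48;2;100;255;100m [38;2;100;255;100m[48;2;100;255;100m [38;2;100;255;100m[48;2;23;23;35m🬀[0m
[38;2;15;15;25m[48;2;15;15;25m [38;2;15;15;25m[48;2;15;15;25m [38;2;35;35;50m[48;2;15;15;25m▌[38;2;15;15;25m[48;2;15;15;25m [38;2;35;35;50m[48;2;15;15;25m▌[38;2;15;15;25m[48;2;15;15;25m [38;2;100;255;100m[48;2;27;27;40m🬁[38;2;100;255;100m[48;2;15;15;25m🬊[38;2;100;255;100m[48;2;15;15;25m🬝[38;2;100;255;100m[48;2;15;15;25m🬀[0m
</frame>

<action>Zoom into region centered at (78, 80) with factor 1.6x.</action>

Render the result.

<frame>
[38;2;15;15;25m[48;2;15;15;25m [38;2;15;15;25m[48;2;15;15;25m [38;2;35;35;50m[48;2;15;15;25m▌[38;2;15;15;25m[48;2;15;15;25m [38;2;35;35;50m[48;2;15;15;25m▌[38;2;15;15;25m[48;2;15;15;25m [38;2;100;255;100m[48;2;28;28;41m🬊[38;2;100;255;100m[48;2;15;15;25m🬝[38;2;100;255;100m[48;2;23;23;35m🬀[38;2;15;15;25m[48;2;15;15;25m [0m
[38;2;28;28;41m[48;2;100;255;100m🬆[38;2;100;255;100m[48;2;35;35;50m🬺[38;2;27;27;40m[48;2;100;255;100m🬬[38;2;35;35;50m[48;2;15;15;25m🬂[38;2;35;35;50m[48;2;15;15;25m🬕[38;2;35;35;50m[48;2;15;15;25m🬂[38;2;35;35;50m[48;2;100;255;100m🬆[38;2;100;255;100m[48;2;35;35;50m🬺[38;2;27;27;40m[48;2;100;255;100m🬬[38;2;35;35;50m[48;2;15;15;25m🬂[0m
[38;2;23;23;35m[48;2;100;255;100m🬺[38;2;100;255;100m[48;2;21;21;33m🬆[38;2;35;35;50m[48;2;15;15;25m🬛[38;2;15;15;25m[48;2;35;35;50m🬰[38;2;35;35;50m[48;2;15;15;25m🬛[38;2;15;15;25m[48;2;35;35;50m🬰[38;2;100;255;100m[48;2;31;31;45m🬁[38;2;100;255;100m[48;2;21;21;33m🬆[38;2;35;35;50m[48;2;15;15;25m🬛[38;2;15;15;25m[48;2;35;35;50m🬰[0m
[38;2;15;15;25m[48;2;35;35;50m🬎[38;2;15;15;25m[48;2;35;35;50m🬎[38;2;35;35;50m[48;2;15;15;25m🬲[38;2;15;15;25m[48;2;35;35;50m🬎[38;2;35;35;50m[48;2;15;15;25m🬲[38;2;15;15;25m[48;2;35;35;50m🬎[38;2;27;27;40m[48;2;100;255;100m🬝[38;2;15;15;25m[48;2;35;35;50m🬎[38;2;35;35;50m[48;2;15;15;25m🬲[38;2;15;15;25m[48;2;35;35;50m🬎[0m
[38;2;15;15;25m[48;2;15;15;25m [38;2;15;15;25m[48;2;15;15;25m [38;2;35;35;50m[48;2;15;15;25m▌[38;2;15;15;25m[48;2;15;15;25m [38;2;35;35;50m[48;2;15;15;25m▌[38;2;15;15;25m[48;2;100;255;100m🬴[38;2;100;255;100m[48;2;100;255;100m [38;2;100;255;100m[48;2;15;15;25m🬛[38;2;35;35;50m[48;2;15;15;25m▌[38;2;15;15;25m[48;2;15;15;25m [0m
</frame>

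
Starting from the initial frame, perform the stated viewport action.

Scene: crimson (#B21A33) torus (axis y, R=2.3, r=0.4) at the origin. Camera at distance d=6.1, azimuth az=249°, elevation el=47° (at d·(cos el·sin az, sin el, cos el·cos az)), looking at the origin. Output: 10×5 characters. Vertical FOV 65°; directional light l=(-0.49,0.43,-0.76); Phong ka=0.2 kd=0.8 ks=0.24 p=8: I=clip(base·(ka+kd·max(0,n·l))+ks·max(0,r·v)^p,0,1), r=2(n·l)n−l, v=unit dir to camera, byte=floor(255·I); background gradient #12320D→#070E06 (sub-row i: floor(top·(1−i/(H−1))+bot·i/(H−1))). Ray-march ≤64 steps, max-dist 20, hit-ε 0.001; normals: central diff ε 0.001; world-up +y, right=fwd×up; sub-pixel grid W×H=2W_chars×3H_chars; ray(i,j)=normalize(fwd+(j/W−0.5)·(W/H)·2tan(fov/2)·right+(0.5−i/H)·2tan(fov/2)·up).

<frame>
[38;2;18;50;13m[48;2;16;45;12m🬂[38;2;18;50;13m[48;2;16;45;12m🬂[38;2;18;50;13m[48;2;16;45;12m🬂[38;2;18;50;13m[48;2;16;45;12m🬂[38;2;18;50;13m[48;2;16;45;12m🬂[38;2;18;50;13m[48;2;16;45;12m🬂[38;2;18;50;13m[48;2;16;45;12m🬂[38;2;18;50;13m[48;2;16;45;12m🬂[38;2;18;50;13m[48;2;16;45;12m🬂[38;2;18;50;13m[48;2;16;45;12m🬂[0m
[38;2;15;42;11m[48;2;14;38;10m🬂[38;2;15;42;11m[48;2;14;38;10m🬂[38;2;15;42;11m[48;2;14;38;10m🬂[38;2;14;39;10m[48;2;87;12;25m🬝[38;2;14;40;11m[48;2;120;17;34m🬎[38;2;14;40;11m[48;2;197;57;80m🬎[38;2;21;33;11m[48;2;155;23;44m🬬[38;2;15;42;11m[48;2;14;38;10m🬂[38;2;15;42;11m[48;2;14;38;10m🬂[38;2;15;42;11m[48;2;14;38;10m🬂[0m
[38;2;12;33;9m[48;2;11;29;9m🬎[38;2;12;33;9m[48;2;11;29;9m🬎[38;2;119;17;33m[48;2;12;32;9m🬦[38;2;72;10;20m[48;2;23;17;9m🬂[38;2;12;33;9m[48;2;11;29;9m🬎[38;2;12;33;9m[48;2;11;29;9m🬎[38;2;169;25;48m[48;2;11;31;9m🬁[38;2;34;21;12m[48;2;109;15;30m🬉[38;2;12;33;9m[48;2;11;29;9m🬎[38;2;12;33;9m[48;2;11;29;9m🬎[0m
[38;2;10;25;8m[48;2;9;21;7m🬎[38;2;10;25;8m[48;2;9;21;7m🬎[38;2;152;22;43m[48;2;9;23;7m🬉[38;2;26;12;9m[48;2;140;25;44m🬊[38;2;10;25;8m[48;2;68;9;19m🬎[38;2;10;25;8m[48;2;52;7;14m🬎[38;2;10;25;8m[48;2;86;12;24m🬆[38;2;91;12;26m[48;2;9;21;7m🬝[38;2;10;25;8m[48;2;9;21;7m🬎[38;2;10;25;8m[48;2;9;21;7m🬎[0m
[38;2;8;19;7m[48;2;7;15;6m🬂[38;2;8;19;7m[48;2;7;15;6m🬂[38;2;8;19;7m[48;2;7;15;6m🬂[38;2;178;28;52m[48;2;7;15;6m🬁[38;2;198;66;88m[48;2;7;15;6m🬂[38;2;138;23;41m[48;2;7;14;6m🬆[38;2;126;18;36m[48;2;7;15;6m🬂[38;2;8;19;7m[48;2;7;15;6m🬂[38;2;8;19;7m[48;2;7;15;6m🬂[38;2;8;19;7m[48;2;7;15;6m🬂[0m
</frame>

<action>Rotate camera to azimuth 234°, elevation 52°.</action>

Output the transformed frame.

<frame>
[38;2;18;50;13m[48;2;16;45;12m🬂[38;2;18;50;13m[48;2;16;45;12m🬂[38;2;18;50;13m[48;2;16;45;12m🬂[38;2;18;50;13m[48;2;16;45;12m🬂[38;2;18;50;13m[48;2;16;45;12m🬂[38;2;18;50;13m[48;2;16;45;12m🬂[38;2;18;50;13m[48;2;16;45;12m🬂[38;2;18;50;13m[48;2;16;45;12m🬂[38;2;18;50;13m[48;2;16;45;12m🬂[38;2;18;50;13m[48;2;16;45;12m🬂[0m
[38;2;15;42;11m[48;2;14;38;10m🬂[38;2;15;42;11m[48;2;14;38;10m🬂[38;2;15;42;11m[48;2;14;38;10m🬂[38;2;14;39;10m[48;2;99;14;28m🬝[38;2;14;40;11m[48;2;138;20;39m🬎[38;2;14;40;11m[48;2;180;34;58m🬎[38;2;14;40;11m[48;2;141;24;44m🬎[38;2;15;42;11m[48;2;14;38;10m🬂[38;2;15;42;11m[48;2;14;38;10m🬂[38;2;15;42;11m[48;2;14;38;10m🬂[0m
[38;2;12;33;9m[48;2;11;29;9m🬎[38;2;12;33;9m[48;2;11;29;9m🬎[38;2;110;16;31m[48;2;12;32;9m🬦[38;2;84;11;24m[48;2;27;18;10m🬂[38;2;12;33;9m[48;2;11;29;9m🬎[38;2;12;33;9m[48;2;11;29;9m🬎[38;2;150;22;43m[48;2;11;31;9m🬁[38;2;13;34;10m[48;2;93;13;26m🬁[38;2;12;33;9m[48;2;11;29;9m🬎[38;2;12;33;9m[48;2;11;29;9m🬎[0m
[38;2;10;25;8m[48;2;9;21;7m🬎[38;2;10;25;8m[48;2;9;21;7m🬎[38;2;142;20;40m[48;2;9;23;7m🬉[38;2;26;12;9m[48;2;120;18;35m🬊[38;2;10;25;8m[48;2;41;5;11m🬎[38;2;9;24;7m[48;2;35;5;10m🬝[38;2;16;20;8m[48;2;81;11;22m🬎[38;2;97;13;27m[48;2;9;21;7m🬝[38;2;10;25;8m[48;2;9;21;7m🬎[38;2;10;25;8m[48;2;9;21;7m🬎[0m
[38;2;8;19;7m[48;2;7;15;6m🬂[38;2;8;19;7m[48;2;7;15;6m🬂[38;2;8;19;7m[48;2;7;15;6m🬂[38;2;184;35;59m[48;2;7;15;6m🬁[38;2;164;34;56m[48;2;7;14;6m🬊[38;2;145;21;41m[48;2;7;14;6m🬎[38;2;141;21;40m[48;2;7;15;6m🬂[38;2;8;19;7m[48;2;7;15;6m🬂[38;2;8;19;7m[48;2;7;15;6m🬂[38;2;8;19;7m[48;2;7;15;6m🬂[0m
</frame>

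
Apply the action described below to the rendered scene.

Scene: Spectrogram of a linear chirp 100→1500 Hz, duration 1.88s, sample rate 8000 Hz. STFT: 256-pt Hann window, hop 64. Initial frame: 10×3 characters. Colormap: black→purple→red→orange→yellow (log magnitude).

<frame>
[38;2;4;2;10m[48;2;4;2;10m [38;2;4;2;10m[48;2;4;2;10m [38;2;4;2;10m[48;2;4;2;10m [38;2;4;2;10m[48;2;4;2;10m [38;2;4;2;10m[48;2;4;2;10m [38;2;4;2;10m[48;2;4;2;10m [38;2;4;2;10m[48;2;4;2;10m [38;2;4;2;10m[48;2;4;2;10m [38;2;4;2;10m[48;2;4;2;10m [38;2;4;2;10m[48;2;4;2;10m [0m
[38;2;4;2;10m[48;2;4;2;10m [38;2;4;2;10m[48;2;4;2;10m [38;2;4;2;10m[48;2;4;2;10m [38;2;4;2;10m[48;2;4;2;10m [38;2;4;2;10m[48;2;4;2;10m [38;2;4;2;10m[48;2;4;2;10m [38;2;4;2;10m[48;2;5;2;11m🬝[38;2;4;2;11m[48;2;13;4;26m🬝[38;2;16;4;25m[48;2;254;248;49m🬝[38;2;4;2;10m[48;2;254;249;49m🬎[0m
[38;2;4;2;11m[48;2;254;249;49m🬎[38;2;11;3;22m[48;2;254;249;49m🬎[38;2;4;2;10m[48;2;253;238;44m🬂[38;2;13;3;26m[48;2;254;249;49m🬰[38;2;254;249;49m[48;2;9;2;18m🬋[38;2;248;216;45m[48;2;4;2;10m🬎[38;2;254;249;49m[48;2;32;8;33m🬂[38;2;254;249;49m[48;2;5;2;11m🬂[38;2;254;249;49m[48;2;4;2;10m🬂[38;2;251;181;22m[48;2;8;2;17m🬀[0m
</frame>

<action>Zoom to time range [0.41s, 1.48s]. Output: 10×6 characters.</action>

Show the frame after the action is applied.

<frame>
[38;2;4;2;10m[48;2;4;2;10m [38;2;4;2;10m[48;2;4;2;10m [38;2;4;2;10m[48;2;4;2;10m [38;2;4;2;10m[48;2;4;2;10m [38;2;4;2;10m[48;2;4;2;10m [38;2;4;2;10m[48;2;4;2;10m [38;2;4;2;10m[48;2;4;2;10m [38;2;4;2;10m[48;2;4;2;10m [38;2;4;2;10m[48;2;4;2;10m [38;2;4;2;10m[48;2;4;2;10m [0m
[38;2;4;2;10m[48;2;4;2;10m [38;2;4;2;10m[48;2;4;2;10m [38;2;4;2;10m[48;2;4;2;10m [38;2;4;2;10m[48;2;4;2;10m [38;2;4;2;10m[48;2;4;2;10m [38;2;4;2;10m[48;2;4;2;10m [38;2;4;2;10m[48;2;4;2;10m [38;2;4;2;10m[48;2;4;2;10m [38;2;4;2;10m[48;2;4;2;10m [38;2;4;2;10m[48;2;4;2;10m [0m
[38;2;4;2;10m[48;2;4;2;10m [38;2;4;2;10m[48;2;4;2;10m [38;2;4;2;10m[48;2;4;2;10m [38;2;4;2;10m[48;2;4;2;10m [38;2;4;2;10m[48;2;4;2;10m [38;2;4;2;10m[48;2;4;2;10m [38;2;4;2;10m[48;2;4;2;10m [38;2;4;2;10m[48;2;4;2;10m [38;2;4;2;10m[48;2;4;2;10m [38;2;4;2;10m[48;2;4;2;10m [0m
[38;2;4;2;10m[48;2;4;2;10m [38;2;4;2;10m[48;2;4;2;10m [38;2;4;2;10m[48;2;4;2;10m [38;2;4;2;10m[48;2;4;2;10m [38;2;4;2;10m[48;2;4;2;10m [38;2;4;2;10m[48;2;4;2;10m [38;2;4;2;10m[48;2;4;2;10m [38;2;4;2;10m[48;2;4;2;11m🬎[38;2;4;2;10m[48;2;5;2;11m🬎[38;2;4;2;10m[48;2;8;2;17m🬎[0m
[38;2;4;2;10m[48;2;6;2;14m🬎[38;2;4;2;10m[48;2;11;3;23m🬎[38;2;10;3;21m[48;2;209;71;66m🬝[38;2;5;2;12m[48;2;254;247;48m🬎[38;2;9;3;19m[48;2;254;249;49m🬎[38;2;20;5;37m[48;2;252;220;37m🬆[38;2;7;2;15m[48;2;253;227;40m🬂[38;2;27;6;49m[48;2;254;249;49m🬰[38;2;253;238;44m[48;2;28;7;40m🬍[38;2;242;201;52m[48;2;5;2;12m🬎[0m
[38;2;253;238;45m[48;2;6;2;14m🬎[38;2;237;185;57m[48;2;11;3;22m🬆[38;2;254;249;49m[48;2;7;2;16m🬂[38;2;253;222;38m[48;2;5;2;11m🬂[38;2;69;16;88m[48;2;8;2;17m🬀[38;2;13;4;26m[48;2;4;2;11m🬀[38;2;5;2;12m[48;2;4;2;10m🬂[38;2;4;2;11m[48;2;4;2;10m🬂[38;2;4;2;10m[48;2;4;2;10m [38;2;4;2;10m[48;2;4;2;10m [0m
</frame>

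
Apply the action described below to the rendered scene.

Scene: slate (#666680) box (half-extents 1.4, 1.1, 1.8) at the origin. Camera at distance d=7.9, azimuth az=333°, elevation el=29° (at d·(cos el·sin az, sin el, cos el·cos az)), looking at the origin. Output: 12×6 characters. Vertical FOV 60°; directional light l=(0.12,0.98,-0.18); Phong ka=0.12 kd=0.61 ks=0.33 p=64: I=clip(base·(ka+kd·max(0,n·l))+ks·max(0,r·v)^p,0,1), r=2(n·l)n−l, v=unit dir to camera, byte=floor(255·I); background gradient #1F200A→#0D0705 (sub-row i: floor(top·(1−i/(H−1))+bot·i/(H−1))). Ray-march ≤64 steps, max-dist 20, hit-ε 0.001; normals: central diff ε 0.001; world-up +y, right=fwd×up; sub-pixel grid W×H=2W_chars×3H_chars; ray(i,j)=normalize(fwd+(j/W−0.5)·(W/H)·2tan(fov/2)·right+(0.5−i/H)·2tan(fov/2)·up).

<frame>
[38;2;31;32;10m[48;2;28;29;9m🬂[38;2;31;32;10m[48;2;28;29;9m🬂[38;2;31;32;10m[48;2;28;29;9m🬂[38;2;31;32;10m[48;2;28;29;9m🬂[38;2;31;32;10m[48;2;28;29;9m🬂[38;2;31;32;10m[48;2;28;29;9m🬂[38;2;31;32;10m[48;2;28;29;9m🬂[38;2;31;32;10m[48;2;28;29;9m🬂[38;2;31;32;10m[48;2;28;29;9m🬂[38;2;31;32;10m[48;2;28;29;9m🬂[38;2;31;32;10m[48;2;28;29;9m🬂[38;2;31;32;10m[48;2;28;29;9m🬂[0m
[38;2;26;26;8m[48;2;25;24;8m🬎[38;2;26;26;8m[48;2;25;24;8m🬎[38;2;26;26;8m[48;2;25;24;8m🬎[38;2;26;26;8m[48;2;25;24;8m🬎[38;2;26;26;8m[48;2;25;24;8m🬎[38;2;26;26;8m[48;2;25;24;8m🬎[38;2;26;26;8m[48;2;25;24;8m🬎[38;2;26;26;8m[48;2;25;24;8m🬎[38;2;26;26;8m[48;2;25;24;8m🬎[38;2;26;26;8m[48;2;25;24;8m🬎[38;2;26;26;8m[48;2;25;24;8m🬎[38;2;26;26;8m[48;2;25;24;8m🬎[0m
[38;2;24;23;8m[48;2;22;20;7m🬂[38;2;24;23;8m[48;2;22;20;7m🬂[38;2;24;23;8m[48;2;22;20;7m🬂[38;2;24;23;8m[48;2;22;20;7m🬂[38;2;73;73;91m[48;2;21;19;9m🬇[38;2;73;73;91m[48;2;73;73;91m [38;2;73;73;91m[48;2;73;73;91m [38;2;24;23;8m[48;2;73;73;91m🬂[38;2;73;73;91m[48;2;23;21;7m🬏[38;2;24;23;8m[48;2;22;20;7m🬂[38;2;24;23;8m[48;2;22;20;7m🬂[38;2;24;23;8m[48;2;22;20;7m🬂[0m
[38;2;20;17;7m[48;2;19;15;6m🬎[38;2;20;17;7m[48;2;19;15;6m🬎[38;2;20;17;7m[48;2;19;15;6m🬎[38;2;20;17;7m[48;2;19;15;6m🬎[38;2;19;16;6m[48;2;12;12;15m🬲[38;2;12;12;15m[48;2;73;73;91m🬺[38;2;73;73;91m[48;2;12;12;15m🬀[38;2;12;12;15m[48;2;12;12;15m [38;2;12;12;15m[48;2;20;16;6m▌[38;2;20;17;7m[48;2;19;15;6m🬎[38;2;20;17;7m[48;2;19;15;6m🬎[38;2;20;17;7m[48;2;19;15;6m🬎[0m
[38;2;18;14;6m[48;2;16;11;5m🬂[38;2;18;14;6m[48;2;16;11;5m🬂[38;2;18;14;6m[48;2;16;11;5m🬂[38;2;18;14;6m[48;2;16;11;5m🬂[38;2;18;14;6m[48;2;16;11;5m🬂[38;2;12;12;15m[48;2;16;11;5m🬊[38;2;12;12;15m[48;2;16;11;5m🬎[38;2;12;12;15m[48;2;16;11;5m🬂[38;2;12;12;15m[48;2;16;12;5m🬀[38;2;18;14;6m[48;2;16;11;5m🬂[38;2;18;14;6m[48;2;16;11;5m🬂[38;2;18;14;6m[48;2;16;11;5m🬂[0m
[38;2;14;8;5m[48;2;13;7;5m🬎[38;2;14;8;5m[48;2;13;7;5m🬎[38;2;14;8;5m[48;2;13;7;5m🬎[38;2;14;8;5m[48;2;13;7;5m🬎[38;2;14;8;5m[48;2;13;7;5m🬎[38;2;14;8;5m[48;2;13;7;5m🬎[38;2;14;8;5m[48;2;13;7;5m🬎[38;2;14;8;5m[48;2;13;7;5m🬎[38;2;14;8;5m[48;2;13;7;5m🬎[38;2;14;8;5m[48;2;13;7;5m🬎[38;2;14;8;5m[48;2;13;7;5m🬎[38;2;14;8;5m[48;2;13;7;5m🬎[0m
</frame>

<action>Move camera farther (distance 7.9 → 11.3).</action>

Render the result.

<frame>
[38;2;31;32;10m[48;2;28;29;9m🬂[38;2;31;32;10m[48;2;28;29;9m🬂[38;2;31;32;10m[48;2;28;29;9m🬂[38;2;31;32;10m[48;2;28;29;9m🬂[38;2;31;32;10m[48;2;28;29;9m🬂[38;2;31;32;10m[48;2;28;29;9m🬂[38;2;31;32;10m[48;2;28;29;9m🬂[38;2;31;32;10m[48;2;28;29;9m🬂[38;2;31;32;10m[48;2;28;29;9m🬂[38;2;31;32;10m[48;2;28;29;9m🬂[38;2;31;32;10m[48;2;28;29;9m🬂[38;2;31;32;10m[48;2;28;29;9m🬂[0m
[38;2;26;26;8m[48;2;25;24;8m🬎[38;2;26;26;8m[48;2;25;24;8m🬎[38;2;26;26;8m[48;2;25;24;8m🬎[38;2;26;26;8m[48;2;25;24;8m🬎[38;2;26;26;8m[48;2;25;24;8m🬎[38;2;26;26;8m[48;2;25;24;8m🬎[38;2;26;26;8m[48;2;25;24;8m🬎[38;2;26;26;8m[48;2;25;24;8m🬎[38;2;26;26;8m[48;2;25;24;8m🬎[38;2;26;26;8m[48;2;25;24;8m🬎[38;2;26;26;8m[48;2;25;24;8m🬎[38;2;26;26;8m[48;2;25;24;8m🬎[0m
[38;2;24;23;8m[48;2;22;20;7m🬂[38;2;24;23;8m[48;2;22;20;7m🬂[38;2;24;23;8m[48;2;22;20;7m🬂[38;2;24;23;8m[48;2;22;20;7m🬂[38;2;24;23;8m[48;2;22;20;7m🬂[38;2;73;73;91m[48;2;20;19;10m🬩[38;2;24;23;8m[48;2;73;73;91m🬂[38;2;73;73;91m[48;2;23;21;7m🬏[38;2;24;23;8m[48;2;22;20;7m🬂[38;2;24;23;8m[48;2;22;20;7m🬂[38;2;24;23;8m[48;2;22;20;7m🬂[38;2;24;23;8m[48;2;22;20;7m🬂[0m
[38;2;20;17;7m[48;2;19;15;6m🬎[38;2;20;17;7m[48;2;19;15;6m🬎[38;2;20;17;7m[48;2;19;15;6m🬎[38;2;20;17;7m[48;2;19;15;6m🬎[38;2;20;17;7m[48;2;19;15;6m🬎[38;2;12;12;15m[48;2;19;15;6m🬬[38;2;73;73;91m[48;2;12;12;15m🬀[38;2;12;12;15m[48;2;19;15;6m🬝[38;2;20;17;7m[48;2;19;15;6m🬎[38;2;20;17;7m[48;2;19;15;6m🬎[38;2;20;17;7m[48;2;19;15;6m🬎[38;2;20;17;7m[48;2;19;15;6m🬎[0m
[38;2;18;14;6m[48;2;16;11;5m🬂[38;2;18;14;6m[48;2;16;11;5m🬂[38;2;18;14;6m[48;2;16;11;5m🬂[38;2;18;14;6m[48;2;16;11;5m🬂[38;2;18;14;6m[48;2;16;11;5m🬂[38;2;18;14;6m[48;2;16;11;5m🬂[38;2;12;12;15m[48;2;16;12;5m🬀[38;2;18;14;6m[48;2;16;11;5m🬂[38;2;18;14;6m[48;2;16;11;5m🬂[38;2;18;14;6m[48;2;16;11;5m🬂[38;2;18;14;6m[48;2;16;11;5m🬂[38;2;18;14;6m[48;2;16;11;5m🬂[0m
[38;2;14;8;5m[48;2;13;7;5m🬎[38;2;14;8;5m[48;2;13;7;5m🬎[38;2;14;8;5m[48;2;13;7;5m🬎[38;2;14;8;5m[48;2;13;7;5m🬎[38;2;14;8;5m[48;2;13;7;5m🬎[38;2;14;8;5m[48;2;13;7;5m🬎[38;2;14;8;5m[48;2;13;7;5m🬎[38;2;14;8;5m[48;2;13;7;5m🬎[38;2;14;8;5m[48;2;13;7;5m🬎[38;2;14;8;5m[48;2;13;7;5m🬎[38;2;14;8;5m[48;2;13;7;5m🬎[38;2;14;8;5m[48;2;13;7;5m🬎[0m
</frame>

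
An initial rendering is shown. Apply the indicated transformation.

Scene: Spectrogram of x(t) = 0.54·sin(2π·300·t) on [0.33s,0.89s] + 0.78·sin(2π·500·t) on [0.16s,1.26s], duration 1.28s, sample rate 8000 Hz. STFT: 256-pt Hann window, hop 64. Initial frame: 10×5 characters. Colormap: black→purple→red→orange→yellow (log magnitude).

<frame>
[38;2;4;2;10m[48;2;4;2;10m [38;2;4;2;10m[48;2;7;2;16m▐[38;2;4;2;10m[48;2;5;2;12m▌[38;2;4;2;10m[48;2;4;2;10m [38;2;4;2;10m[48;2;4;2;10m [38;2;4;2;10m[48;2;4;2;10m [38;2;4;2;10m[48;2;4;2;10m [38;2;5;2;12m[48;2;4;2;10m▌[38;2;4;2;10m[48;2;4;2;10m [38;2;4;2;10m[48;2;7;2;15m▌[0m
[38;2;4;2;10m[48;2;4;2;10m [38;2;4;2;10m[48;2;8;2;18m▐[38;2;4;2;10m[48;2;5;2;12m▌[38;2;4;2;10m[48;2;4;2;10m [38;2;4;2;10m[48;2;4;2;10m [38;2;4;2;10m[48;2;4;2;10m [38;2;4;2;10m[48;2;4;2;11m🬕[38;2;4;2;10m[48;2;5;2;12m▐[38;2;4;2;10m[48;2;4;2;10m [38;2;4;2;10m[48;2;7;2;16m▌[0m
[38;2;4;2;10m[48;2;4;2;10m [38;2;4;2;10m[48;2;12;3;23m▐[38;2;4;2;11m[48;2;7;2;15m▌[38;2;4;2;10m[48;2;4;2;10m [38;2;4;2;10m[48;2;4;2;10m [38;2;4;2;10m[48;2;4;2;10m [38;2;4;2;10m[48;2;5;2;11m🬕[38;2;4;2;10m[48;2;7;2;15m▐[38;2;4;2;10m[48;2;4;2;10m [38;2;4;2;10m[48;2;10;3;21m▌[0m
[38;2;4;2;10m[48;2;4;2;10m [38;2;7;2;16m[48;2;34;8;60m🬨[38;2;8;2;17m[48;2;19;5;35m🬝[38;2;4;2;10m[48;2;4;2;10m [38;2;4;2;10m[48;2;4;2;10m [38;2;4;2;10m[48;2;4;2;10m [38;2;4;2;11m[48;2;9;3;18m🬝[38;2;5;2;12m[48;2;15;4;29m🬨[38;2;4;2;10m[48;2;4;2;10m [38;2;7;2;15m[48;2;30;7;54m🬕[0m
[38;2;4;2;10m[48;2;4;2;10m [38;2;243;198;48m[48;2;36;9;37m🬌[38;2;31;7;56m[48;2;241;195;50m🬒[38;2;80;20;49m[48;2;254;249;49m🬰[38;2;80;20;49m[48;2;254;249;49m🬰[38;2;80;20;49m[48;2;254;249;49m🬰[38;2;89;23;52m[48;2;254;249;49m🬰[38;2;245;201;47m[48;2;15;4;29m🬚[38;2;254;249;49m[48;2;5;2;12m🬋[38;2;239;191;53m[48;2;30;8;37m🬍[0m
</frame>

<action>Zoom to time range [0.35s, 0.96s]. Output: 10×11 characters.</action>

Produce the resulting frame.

<frame>
[38;2;4;2;10m[48;2;4;2;10m [38;2;4;2;10m[48;2;4;2;10m [38;2;4;2;10m[48;2;4;2;10m [38;2;4;2;10m[48;2;4;2;10m [38;2;4;2;10m[48;2;4;2;10m [38;2;4;2;10m[48;2;4;2;10m [38;2;4;2;10m[48;2;4;2;10m [38;2;4;2;10m[48;2;4;2;10m [38;2;4;2;10m[48;2;4;2;10m [38;2;5;2;12m[48;2;4;2;10m▌[0m
[38;2;4;2;10m[48;2;4;2;10m [38;2;4;2;10m[48;2;4;2;10m [38;2;4;2;10m[48;2;4;2;10m [38;2;4;2;10m[48;2;4;2;10m [38;2;4;2;10m[48;2;4;2;10m [38;2;4;2;10m[48;2;4;2;10m [38;2;4;2;10m[48;2;4;2;10m [38;2;4;2;10m[48;2;4;2;10m [38;2;4;2;10m[48;2;4;2;10m [38;2;5;2;12m[48;2;4;2;10m▌[0m
[38;2;4;2;10m[48;2;4;2;10m [38;2;4;2;10m[48;2;4;2;10m [38;2;4;2;10m[48;2;4;2;10m [38;2;4;2;10m[48;2;4;2;10m [38;2;4;2;10m[48;2;4;2;10m [38;2;4;2;10m[48;2;4;2;10m [38;2;4;2;10m[48;2;4;2;10m [38;2;4;2;10m[48;2;4;2;10m [38;2;4;2;10m[48;2;4;2;10m [38;2;5;2;12m[48;2;4;2;10m▌[0m
[38;2;4;2;10m[48;2;4;2;10m [38;2;4;2;10m[48;2;4;2;10m [38;2;4;2;10m[48;2;4;2;10m [38;2;4;2;10m[48;2;4;2;10m [38;2;4;2;10m[48;2;4;2;10m [38;2;4;2;10m[48;2;4;2;10m [38;2;4;2;10m[48;2;4;2;10m [38;2;4;2;10m[48;2;4;2;10m [38;2;4;2;10m[48;2;4;2;10m [38;2;4;2;10m[48;2;5;2;12m▐[0m
[38;2;4;2;10m[48;2;4;2;10m [38;2;4;2;10m[48;2;4;2;10m [38;2;4;2;10m[48;2;4;2;10m [38;2;4;2;10m[48;2;4;2;10m [38;2;4;2;10m[48;2;4;2;10m [38;2;4;2;10m[48;2;4;2;10m [38;2;4;2;10m[48;2;4;2;10m [38;2;4;2;10m[48;2;4;2;10m [38;2;4;2;10m[48;2;4;2;10m [38;2;4;2;10m[48;2;5;2;13m▐[0m
[38;2;4;2;10m[48;2;4;2;10m [38;2;4;2;10m[48;2;4;2;10m [38;2;4;2;10m[48;2;4;2;10m [38;2;4;2;10m[48;2;4;2;10m [38;2;4;2;10m[48;2;4;2;10m [38;2;4;2;10m[48;2;4;2;10m [38;2;4;2;10m[48;2;4;2;10m [38;2;4;2;10m[48;2;4;2;10m [38;2;4;2;10m[48;2;4;2;10m [38;2;4;2;10m[48;2;6;2;14m▐[0m
[38;2;4;2;10m[48;2;4;2;10m [38;2;4;2;10m[48;2;4;2;10m [38;2;4;2;10m[48;2;4;2;10m [38;2;4;2;10m[48;2;4;2;10m [38;2;4;2;10m[48;2;4;2;10m [38;2;4;2;10m[48;2;4;2;10m [38;2;4;2;10m[48;2;4;2;10m [38;2;4;2;10m[48;2;4;2;10m [38;2;4;2;10m[48;2;4;2;10m [38;2;4;2;10m[48;2;7;2;16m▐[0m
[38;2;4;2;10m[48;2;4;2;10m [38;2;4;2;10m[48;2;4;2;10m [38;2;4;2;10m[48;2;4;2;10m [38;2;4;2;10m[48;2;4;2;10m [38;2;4;2;10m[48;2;4;2;10m [38;2;4;2;10m[48;2;4;2;10m [38;2;4;2;10m[48;2;4;2;10m [38;2;4;2;10m[48;2;4;2;10m [38;2;4;2;10m[48;2;4;2;10m [38;2;4;2;10m[48;2;10;3;20m▐[0m
[38;2;4;2;10m[48;2;4;2;10m [38;2;4;2;10m[48;2;4;2;10m [38;2;4;2;10m[48;2;4;2;10m [38;2;4;2;10m[48;2;4;2;10m [38;2;4;2;10m[48;2;4;2;10m [38;2;4;2;10m[48;2;4;2;10m [38;2;4;2;10m[48;2;4;2;10m [38;2;4;2;10m[48;2;4;2;10m [38;2;4;2;10m[48;2;4;2;10m [38;2;4;2;10m[48;2;15;4;30m▐[0m
[38;2;5;2;11m[48;2;252;216;35m🬂[38;2;5;2;11m[48;2;252;216;35m🬂[38;2;5;2;11m[48;2;252;216;35m🬂[38;2;5;2;11m[48;2;252;216;35m🬂[38;2;5;2;11m[48;2;252;216;35m🬂[38;2;5;2;11m[48;2;252;216;35m🬂[38;2;5;2;11m[48;2;252;216;35m🬂[38;2;5;2;11m[48;2;252;216;35m🬂[38;2;5;2;11m[48;2;252;216;35m🬂[38;2;15;4;29m[48;2;252;217;36m🬂[0m
[38;2;252;203;31m[48;2;18;4;33m🬂[38;2;252;203;31m[48;2;17;4;33m🬂[38;2;252;203;31m[48;2;18;4;33m🬂[38;2;252;203;31m[48;2;18;4;33m🬂[38;2;252;203;31m[48;2;18;4;33m🬂[38;2;252;203;31m[48;2;18;4;33m🬂[38;2;252;203;31m[48;2;18;4;33m🬂[38;2;252;203;31m[48;2;18;4;33m🬂[38;2;252;203;31m[48;2;18;4;33m🬂[38;2;252;203;30m[48;2;52;13;39m🬀[0m
</frame>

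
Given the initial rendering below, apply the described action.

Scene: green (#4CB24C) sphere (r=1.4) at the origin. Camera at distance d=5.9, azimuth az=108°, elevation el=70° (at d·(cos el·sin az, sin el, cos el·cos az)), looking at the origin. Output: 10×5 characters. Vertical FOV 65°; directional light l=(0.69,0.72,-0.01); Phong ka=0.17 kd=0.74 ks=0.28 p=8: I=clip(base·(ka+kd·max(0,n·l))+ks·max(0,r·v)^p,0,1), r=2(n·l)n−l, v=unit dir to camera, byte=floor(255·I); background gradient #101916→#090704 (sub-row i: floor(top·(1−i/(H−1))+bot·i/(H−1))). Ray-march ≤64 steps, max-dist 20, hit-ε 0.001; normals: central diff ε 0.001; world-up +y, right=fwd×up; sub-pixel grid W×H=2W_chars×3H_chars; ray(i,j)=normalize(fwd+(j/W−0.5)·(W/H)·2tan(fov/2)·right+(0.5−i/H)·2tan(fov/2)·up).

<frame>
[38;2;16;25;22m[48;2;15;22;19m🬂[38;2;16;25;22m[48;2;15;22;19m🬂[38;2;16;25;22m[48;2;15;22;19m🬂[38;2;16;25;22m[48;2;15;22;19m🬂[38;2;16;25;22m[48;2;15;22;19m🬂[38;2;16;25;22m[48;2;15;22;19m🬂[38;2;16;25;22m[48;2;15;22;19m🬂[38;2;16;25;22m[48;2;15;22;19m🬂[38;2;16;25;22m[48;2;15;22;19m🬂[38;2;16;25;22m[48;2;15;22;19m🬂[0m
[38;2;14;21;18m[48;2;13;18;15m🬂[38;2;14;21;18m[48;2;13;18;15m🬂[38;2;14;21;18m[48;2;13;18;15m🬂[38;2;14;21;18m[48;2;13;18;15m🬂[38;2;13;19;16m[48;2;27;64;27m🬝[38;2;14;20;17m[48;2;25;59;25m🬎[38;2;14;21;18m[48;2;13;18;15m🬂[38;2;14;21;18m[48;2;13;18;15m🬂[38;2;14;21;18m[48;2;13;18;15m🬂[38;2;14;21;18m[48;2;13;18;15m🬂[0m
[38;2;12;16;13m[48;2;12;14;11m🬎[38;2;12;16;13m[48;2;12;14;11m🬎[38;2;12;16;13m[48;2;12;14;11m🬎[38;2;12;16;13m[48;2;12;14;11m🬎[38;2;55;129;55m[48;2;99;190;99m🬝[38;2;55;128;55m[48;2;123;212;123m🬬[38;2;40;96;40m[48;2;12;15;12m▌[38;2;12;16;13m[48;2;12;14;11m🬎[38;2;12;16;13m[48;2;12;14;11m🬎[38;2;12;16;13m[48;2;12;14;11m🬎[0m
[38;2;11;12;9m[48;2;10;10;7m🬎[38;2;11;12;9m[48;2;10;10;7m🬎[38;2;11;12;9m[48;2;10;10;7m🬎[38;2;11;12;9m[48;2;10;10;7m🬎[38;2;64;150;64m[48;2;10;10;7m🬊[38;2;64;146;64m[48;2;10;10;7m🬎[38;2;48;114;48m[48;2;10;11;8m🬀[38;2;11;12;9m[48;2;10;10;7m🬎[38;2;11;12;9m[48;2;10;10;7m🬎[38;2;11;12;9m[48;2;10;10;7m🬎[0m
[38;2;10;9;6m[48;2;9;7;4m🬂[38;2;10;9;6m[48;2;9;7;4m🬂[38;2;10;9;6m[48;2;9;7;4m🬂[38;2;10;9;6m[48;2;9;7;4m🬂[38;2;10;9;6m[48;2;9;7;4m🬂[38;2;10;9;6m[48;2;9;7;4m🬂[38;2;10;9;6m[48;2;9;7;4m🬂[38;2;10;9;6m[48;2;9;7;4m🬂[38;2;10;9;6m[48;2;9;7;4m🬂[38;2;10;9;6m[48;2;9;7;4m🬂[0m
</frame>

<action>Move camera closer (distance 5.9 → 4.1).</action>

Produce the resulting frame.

<frame>
[38;2;16;25;22m[48;2;15;22;19m🬂[38;2;16;25;22m[48;2;15;22;19m🬂[38;2;16;25;22m[48;2;15;22;19m🬂[38;2;16;25;22m[48;2;15;22;19m🬂[38;2;16;25;22m[48;2;15;22;19m🬂[38;2;16;25;22m[48;2;15;22;19m🬂[38;2;16;25;22m[48;2;15;22;19m🬂[38;2;16;25;22m[48;2;15;22;19m🬂[38;2;16;25;22m[48;2;15;22;19m🬂[38;2;16;25;22m[48;2;15;22;19m🬂[0m
[38;2;14;21;18m[48;2;13;18;15m🬂[38;2;14;21;18m[48;2;13;18;15m🬂[38;2;14;21;18m[48;2;13;18;15m🬂[38;2;13;19;16m[48;2;42;100;42m🬝[38;2;14;21;18m[48;2;42;100;42m🬂[38;2;14;21;18m[48;2;41;98;41m🬂[38;2;16;29;19m[48;2;34;82;34m🬎[38;2;14;21;18m[48;2;13;18;15m🬂[38;2;14;21;18m[48;2;13;18;15m🬂[38;2;14;21;18m[48;2;13;18;15m🬂[0m
[38;2;12;16;13m[48;2;12;14;11m🬎[38;2;12;16;13m[48;2;12;14;11m🬎[38;2;12;16;13m[48;2;12;14;11m🬎[38;2;36;84;36m[48;2;55;132;55m🬀[38;2;66;148;66m[48;2;119;208;119m🬝[38;2;64;142;64m[48;2;116;204;116m🬬[38;2;45;107;45m[48;2;54;128;54m🬊[38;2;34;81;34m[48;2;13;21;13m🬓[38;2;12;16;13m[48;2;12;14;11m🬎[38;2;12;16;13m[48;2;12;14;11m🬎[0m
[38;2;11;12;9m[48;2;10;10;7m🬎[38;2;11;12;9m[48;2;10;10;7m🬎[38;2;11;12;9m[48;2;10;10;7m🬎[38;2;59;138;59m[48;2;10;10;7m🬊[38;2;113;205;113m[48;2;69;158;69m🬁[38;2;114;204;114m[48;2;68;154;68m🬀[38;2;54;129;54m[48;2;10;10;7m🬝[38;2;29;69;29m[48;2;10;11;8m🬀[38;2;11;12;9m[48;2;10;10;7m🬎[38;2;11;12;9m[48;2;10;10;7m🬎[0m
[38;2;10;9;6m[48;2;9;7;4m🬂[38;2;10;9;6m[48;2;9;7;4m🬂[38;2;10;9;6m[48;2;9;7;4m🬂[38;2;10;9;6m[48;2;9;7;4m🬂[38;2;10;9;6m[48;2;9;7;4m🬂[38;2;10;9;6m[48;2;9;7;4m🬂[38;2;10;9;6m[48;2;9;7;4m🬂[38;2;10;9;6m[48;2;9;7;4m🬂[38;2;10;9;6m[48;2;9;7;4m🬂[38;2;10;9;6m[48;2;9;7;4m🬂[0m
</frame>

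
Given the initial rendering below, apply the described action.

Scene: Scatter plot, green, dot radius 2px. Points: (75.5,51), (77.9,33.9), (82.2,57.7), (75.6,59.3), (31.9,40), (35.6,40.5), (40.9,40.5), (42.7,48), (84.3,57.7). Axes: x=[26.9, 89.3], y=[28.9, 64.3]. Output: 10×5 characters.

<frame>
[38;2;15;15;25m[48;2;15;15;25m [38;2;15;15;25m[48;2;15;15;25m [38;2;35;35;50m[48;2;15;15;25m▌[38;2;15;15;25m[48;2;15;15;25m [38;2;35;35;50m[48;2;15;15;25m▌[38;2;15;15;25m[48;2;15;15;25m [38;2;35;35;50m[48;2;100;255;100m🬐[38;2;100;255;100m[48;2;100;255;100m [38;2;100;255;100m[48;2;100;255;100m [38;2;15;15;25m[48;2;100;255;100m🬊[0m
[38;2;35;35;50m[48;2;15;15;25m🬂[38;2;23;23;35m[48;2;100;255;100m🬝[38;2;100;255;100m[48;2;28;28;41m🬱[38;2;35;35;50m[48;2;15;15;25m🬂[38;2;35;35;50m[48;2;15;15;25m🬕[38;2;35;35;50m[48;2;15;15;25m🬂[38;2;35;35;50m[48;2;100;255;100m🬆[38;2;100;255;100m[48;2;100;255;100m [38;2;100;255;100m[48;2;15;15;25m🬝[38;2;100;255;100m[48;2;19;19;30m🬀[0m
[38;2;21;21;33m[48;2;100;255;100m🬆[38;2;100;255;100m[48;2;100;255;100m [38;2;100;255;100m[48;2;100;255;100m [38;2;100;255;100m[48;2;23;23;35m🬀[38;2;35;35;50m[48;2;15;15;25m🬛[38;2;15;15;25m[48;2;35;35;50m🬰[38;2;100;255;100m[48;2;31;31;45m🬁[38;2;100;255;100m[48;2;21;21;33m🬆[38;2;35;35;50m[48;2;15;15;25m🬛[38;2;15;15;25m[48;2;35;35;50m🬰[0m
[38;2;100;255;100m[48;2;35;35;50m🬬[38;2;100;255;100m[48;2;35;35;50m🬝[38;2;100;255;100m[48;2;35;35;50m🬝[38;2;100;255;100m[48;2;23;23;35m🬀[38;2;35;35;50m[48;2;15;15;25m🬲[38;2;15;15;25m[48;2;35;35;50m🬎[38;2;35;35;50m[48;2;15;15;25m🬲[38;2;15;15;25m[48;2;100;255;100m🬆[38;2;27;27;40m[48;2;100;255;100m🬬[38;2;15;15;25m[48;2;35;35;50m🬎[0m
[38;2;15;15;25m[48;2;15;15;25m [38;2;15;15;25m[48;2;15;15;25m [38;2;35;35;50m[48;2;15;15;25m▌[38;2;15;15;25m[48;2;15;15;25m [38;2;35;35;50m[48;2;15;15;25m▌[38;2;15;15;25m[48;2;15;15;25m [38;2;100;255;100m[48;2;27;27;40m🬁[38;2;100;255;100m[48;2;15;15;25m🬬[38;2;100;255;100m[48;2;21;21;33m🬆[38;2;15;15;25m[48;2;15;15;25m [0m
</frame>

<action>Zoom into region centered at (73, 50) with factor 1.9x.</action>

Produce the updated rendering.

<frame>
[38;2;15;15;25m[48;2;15;15;25m [38;2;15;15;25m[48;2;15;15;25m [38;2;35;35;50m[48;2;15;15;25m▌[38;2;15;15;25m[48;2;15;15;25m [38;2;100;255;100m[48;2;27;27;40m🬁[38;2;100;255;100m[48;2;15;15;25m🬬[38;2;100;255;100m[48;2;35;35;50m🬬[38;2;100;255;100m[48;2;100;255;100m [38;2;100;255;100m[48;2;100;255;100m [38;2;15;15;25m[48;2;100;255;100m🬸[0m
[38;2;35;35;50m[48;2;15;15;25m🬂[38;2;35;35;50m[48;2;15;15;25m🬂[38;2;35;35;50m[48;2;15;15;25m🬕[38;2;35;35;50m[48;2;15;15;25m🬂[38;2;31;31;45m[48;2;100;255;100m🬝[38;2;100;255;100m[48;2;28;28;41m🬱[38;2;35;35;50m[48;2;15;15;25m🬕[38;2;100;255;100m[48;2;19;19;30m🬀[38;2;100;255;100m[48;2;27;27;40m🬀[38;2;35;35;50m[48;2;15;15;25m🬂[0m
[38;2;15;15;25m[48;2;35;35;50m🬰[38;2;15;15;25m[48;2;35;35;50m🬰[38;2;35;35;50m[48;2;15;15;25m🬛[38;2;15;15;25m[48;2;35;35;50m🬰[38;2;100;255;100m[48;2;28;28;41m🬊[38;2;100;255;100m[48;2;15;15;25m🬝[38;2;100;255;100m[48;2;27;27;40m🬀[38;2;15;15;25m[48;2;35;35;50m🬰[38;2;35;35;50m[48;2;15;15;25m🬛[38;2;15;15;25m[48;2;35;35;50m🬰[0m
[38;2;15;15;25m[48;2;35;35;50m🬎[38;2;15;15;25m[48;2;35;35;50m🬎[38;2;35;35;50m[48;2;15;15;25m🬲[38;2;15;15;25m[48;2;35;35;50m🬎[38;2;35;35;50m[48;2;15;15;25m🬲[38;2;15;15;25m[48;2;35;35;50m🬎[38;2;35;35;50m[48;2;15;15;25m🬲[38;2;15;15;25m[48;2;35;35;50m🬎[38;2;35;35;50m[48;2;15;15;25m🬲[38;2;15;15;25m[48;2;35;35;50m🬎[0m
[38;2;15;15;25m[48;2;15;15;25m [38;2;15;15;25m[48;2;15;15;25m [38;2;35;35;50m[48;2;15;15;25m▌[38;2;15;15;25m[48;2;15;15;25m [38;2;35;35;50m[48;2;15;15;25m▌[38;2;15;15;25m[48;2;15;15;25m [38;2;35;35;50m[48;2;15;15;25m▌[38;2;15;15;25m[48;2;15;15;25m [38;2;35;35;50m[48;2;15;15;25m▌[38;2;15;15;25m[48;2;15;15;25m [0m
</frame>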